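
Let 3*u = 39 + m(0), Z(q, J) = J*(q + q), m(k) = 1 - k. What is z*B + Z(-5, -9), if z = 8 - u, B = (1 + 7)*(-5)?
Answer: 910/3 ≈ 303.33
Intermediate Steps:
Z(q, J) = 2*J*q (Z(q, J) = J*(2*q) = 2*J*q)
u = 40/3 (u = (39 + (1 - 1*0))/3 = (39 + (1 + 0))/3 = (39 + 1)/3 = (⅓)*40 = 40/3 ≈ 13.333)
B = -40 (B = 8*(-5) = -40)
z = -16/3 (z = 8 - 1*40/3 = 8 - 40/3 = -16/3 ≈ -5.3333)
z*B + Z(-5, -9) = -16/3*(-40) + 2*(-9)*(-5) = 640/3 + 90 = 910/3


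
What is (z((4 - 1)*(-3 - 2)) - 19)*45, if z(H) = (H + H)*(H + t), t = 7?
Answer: 9945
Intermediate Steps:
z(H) = 2*H*(7 + H) (z(H) = (H + H)*(H + 7) = (2*H)*(7 + H) = 2*H*(7 + H))
(z((4 - 1)*(-3 - 2)) - 19)*45 = (2*((4 - 1)*(-3 - 2))*(7 + (4 - 1)*(-3 - 2)) - 19)*45 = (2*(3*(-5))*(7 + 3*(-5)) - 19)*45 = (2*(-15)*(7 - 15) - 19)*45 = (2*(-15)*(-8) - 19)*45 = (240 - 19)*45 = 221*45 = 9945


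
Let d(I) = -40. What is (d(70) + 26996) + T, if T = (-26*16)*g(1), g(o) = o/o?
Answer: 26540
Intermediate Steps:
g(o) = 1
T = -416 (T = -26*16*1 = -416*1 = -416)
(d(70) + 26996) + T = (-40 + 26996) - 416 = 26956 - 416 = 26540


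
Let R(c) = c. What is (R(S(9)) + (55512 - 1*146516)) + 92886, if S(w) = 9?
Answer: 1891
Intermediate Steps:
(R(S(9)) + (55512 - 1*146516)) + 92886 = (9 + (55512 - 1*146516)) + 92886 = (9 + (55512 - 146516)) + 92886 = (9 - 91004) + 92886 = -90995 + 92886 = 1891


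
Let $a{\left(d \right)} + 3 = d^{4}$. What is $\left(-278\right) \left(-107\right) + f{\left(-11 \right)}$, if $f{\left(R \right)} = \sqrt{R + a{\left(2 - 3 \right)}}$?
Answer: $29746 + i \sqrt{13} \approx 29746.0 + 3.6056 i$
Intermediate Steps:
$a{\left(d \right)} = -3 + d^{4}$
$f{\left(R \right)} = \sqrt{-2 + R}$ ($f{\left(R \right)} = \sqrt{R - \left(3 - \left(2 - 3\right)^{4}\right)} = \sqrt{R - \left(3 - \left(-1\right)^{4}\right)} = \sqrt{R + \left(-3 + 1\right)} = \sqrt{R - 2} = \sqrt{-2 + R}$)
$\left(-278\right) \left(-107\right) + f{\left(-11 \right)} = \left(-278\right) \left(-107\right) + \sqrt{-2 - 11} = 29746 + \sqrt{-13} = 29746 + i \sqrt{13}$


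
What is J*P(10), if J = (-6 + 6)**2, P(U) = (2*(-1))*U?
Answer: 0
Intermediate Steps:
P(U) = -2*U
J = 0 (J = 0**2 = 0)
J*P(10) = 0*(-2*10) = 0*(-20) = 0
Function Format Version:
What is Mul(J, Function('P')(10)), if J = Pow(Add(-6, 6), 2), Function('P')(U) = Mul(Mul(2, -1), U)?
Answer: 0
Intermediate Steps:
Function('P')(U) = Mul(-2, U)
J = 0 (J = Pow(0, 2) = 0)
Mul(J, Function('P')(10)) = Mul(0, Mul(-2, 10)) = Mul(0, -20) = 0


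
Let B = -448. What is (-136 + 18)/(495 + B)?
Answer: -118/47 ≈ -2.5106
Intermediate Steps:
(-136 + 18)/(495 + B) = (-136 + 18)/(495 - 448) = -118/47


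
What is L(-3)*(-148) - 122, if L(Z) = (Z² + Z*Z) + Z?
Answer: -2342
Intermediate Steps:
L(Z) = Z + 2*Z² (L(Z) = (Z² + Z²) + Z = 2*Z² + Z = Z + 2*Z²)
L(-3)*(-148) - 122 = -3*(1 + 2*(-3))*(-148) - 122 = -3*(1 - 6)*(-148) - 122 = -3*(-5)*(-148) - 122 = 15*(-148) - 122 = -2220 - 122 = -2342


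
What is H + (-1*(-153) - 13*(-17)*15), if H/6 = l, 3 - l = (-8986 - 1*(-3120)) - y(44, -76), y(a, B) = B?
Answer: 38226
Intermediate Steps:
l = 5793 (l = 3 - ((-8986 - 1*(-3120)) - 1*(-76)) = 3 - ((-8986 + 3120) + 76) = 3 - (-5866 + 76) = 3 - 1*(-5790) = 3 + 5790 = 5793)
H = 34758 (H = 6*5793 = 34758)
H + (-1*(-153) - 13*(-17)*15) = 34758 + (-1*(-153) - 13*(-17)*15) = 34758 + (153 - (-221)*15) = 34758 + (153 - 1*(-3315)) = 34758 + (153 + 3315) = 34758 + 3468 = 38226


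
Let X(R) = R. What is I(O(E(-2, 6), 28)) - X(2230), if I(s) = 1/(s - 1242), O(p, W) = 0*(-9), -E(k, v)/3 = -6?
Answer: -2769661/1242 ≈ -2230.0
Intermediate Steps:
E(k, v) = 18 (E(k, v) = -3*(-6) = 18)
O(p, W) = 0
I(s) = 1/(-1242 + s)
I(O(E(-2, 6), 28)) - X(2230) = 1/(-1242 + 0) - 1*2230 = 1/(-1242) - 2230 = -1/1242 - 2230 = -2769661/1242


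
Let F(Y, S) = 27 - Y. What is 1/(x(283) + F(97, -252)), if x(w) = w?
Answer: 1/213 ≈ 0.0046948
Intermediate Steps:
1/(x(283) + F(97, -252)) = 1/(283 + (27 - 1*97)) = 1/(283 + (27 - 97)) = 1/(283 - 70) = 1/213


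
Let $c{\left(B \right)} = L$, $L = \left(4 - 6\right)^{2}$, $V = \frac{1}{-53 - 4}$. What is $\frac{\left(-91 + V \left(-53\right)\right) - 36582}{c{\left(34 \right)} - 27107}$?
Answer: $\frac{2090308}{1544871} \approx 1.3531$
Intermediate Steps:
$V = - \frac{1}{57}$ ($V = \frac{1}{-57} = - \frac{1}{57} \approx -0.017544$)
$L = 4$ ($L = \left(-2\right)^{2} = 4$)
$c{\left(B \right)} = 4$
$\frac{\left(-91 + V \left(-53\right)\right) - 36582}{c{\left(34 \right)} - 27107} = \frac{\left(-91 - - \frac{53}{57}\right) - 36582}{4 - 27107} = \frac{\left(-91 + \frac{53}{57}\right) - 36582}{-27103} = \left(- \frac{5134}{57} - 36582\right) \left(- \frac{1}{27103}\right) = \left(- \frac{2090308}{57}\right) \left(- \frac{1}{27103}\right) = \frac{2090308}{1544871}$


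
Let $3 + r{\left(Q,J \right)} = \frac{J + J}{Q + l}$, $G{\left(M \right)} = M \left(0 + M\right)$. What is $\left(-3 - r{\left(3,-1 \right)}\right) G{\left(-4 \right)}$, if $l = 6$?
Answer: $\frac{32}{9} \approx 3.5556$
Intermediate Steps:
$G{\left(M \right)} = M^{2}$ ($G{\left(M \right)} = M M = M^{2}$)
$r{\left(Q,J \right)} = -3 + \frac{2 J}{6 + Q}$ ($r{\left(Q,J \right)} = -3 + \frac{J + J}{Q + 6} = -3 + \frac{2 J}{6 + Q}$)
$\left(-3 - r{\left(3,-1 \right)}\right) G{\left(-4 \right)} = \left(-3 - \frac{-18 - 9 + 2 \left(-1\right)}{6 + 3}\right) \left(-4\right)^{2} = \left(-3 - \frac{-18 - 9 - 2}{9}\right) 16 = \left(-3 - \frac{1}{9} \left(-29\right)\right) 16 = \left(-3 - - \frac{29}{9}\right) 16 = \left(-3 + \frac{29}{9}\right) 16 = \frac{2}{9} \cdot 16 = \frac{32}{9}$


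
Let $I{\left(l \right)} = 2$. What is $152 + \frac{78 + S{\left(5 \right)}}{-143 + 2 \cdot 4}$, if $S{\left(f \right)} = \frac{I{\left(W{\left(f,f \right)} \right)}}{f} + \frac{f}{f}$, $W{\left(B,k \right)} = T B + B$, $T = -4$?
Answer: $\frac{102203}{675} \approx 151.41$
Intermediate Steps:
$W{\left(B,k \right)} = - 3 B$ ($W{\left(B,k \right)} = - 4 B + B = - 3 B$)
$S{\left(f \right)} = 1 + \frac{2}{f}$ ($S{\left(f \right)} = \frac{2}{f} + \frac{f}{f} = \frac{2}{f} + 1 = 1 + \frac{2}{f}$)
$152 + \frac{78 + S{\left(5 \right)}}{-143 + 2 \cdot 4} = 152 + \frac{78 + \frac{2 + 5}{5}}{-143 + 2 \cdot 4} = 152 + \frac{78 + \frac{1}{5} \cdot 7}{-143 + 8} = 152 + \frac{78 + \frac{7}{5}}{-135} = 152 + \frac{397}{5} \left(- \frac{1}{135}\right) = 152 - \frac{397}{675} = \frac{102203}{675}$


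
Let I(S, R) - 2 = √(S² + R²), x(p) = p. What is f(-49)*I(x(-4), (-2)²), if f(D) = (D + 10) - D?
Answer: 20 + 40*√2 ≈ 76.569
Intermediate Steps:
f(D) = 10 (f(D) = (10 + D) - D = 10)
I(S, R) = 2 + √(R² + S²) (I(S, R) = 2 + √(S² + R²) = 2 + √(R² + S²))
f(-49)*I(x(-4), (-2)²) = 10*(2 + √(((-2)²)² + (-4)²)) = 10*(2 + √(4² + 16)) = 10*(2 + √(16 + 16)) = 10*(2 + √32) = 10*(2 + 4*√2) = 20 + 40*√2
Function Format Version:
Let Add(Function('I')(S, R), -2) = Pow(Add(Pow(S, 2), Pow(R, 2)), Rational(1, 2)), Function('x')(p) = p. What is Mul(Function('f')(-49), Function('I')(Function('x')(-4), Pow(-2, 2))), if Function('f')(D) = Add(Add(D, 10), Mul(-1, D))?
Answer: Add(20, Mul(40, Pow(2, Rational(1, 2)))) ≈ 76.569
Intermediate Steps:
Function('f')(D) = 10 (Function('f')(D) = Add(Add(10, D), Mul(-1, D)) = 10)
Function('I')(S, R) = Add(2, Pow(Add(Pow(R, 2), Pow(S, 2)), Rational(1, 2))) (Function('I')(S, R) = Add(2, Pow(Add(Pow(S, 2), Pow(R, 2)), Rational(1, 2))) = Add(2, Pow(Add(Pow(R, 2), Pow(S, 2)), Rational(1, 2))))
Mul(Function('f')(-49), Function('I')(Function('x')(-4), Pow(-2, 2))) = Mul(10, Add(2, Pow(Add(Pow(Pow(-2, 2), 2), Pow(-4, 2)), Rational(1, 2)))) = Mul(10, Add(2, Pow(Add(Pow(4, 2), 16), Rational(1, 2)))) = Mul(10, Add(2, Pow(Add(16, 16), Rational(1, 2)))) = Mul(10, Add(2, Pow(32, Rational(1, 2)))) = Mul(10, Add(2, Mul(4, Pow(2, Rational(1, 2))))) = Add(20, Mul(40, Pow(2, Rational(1, 2))))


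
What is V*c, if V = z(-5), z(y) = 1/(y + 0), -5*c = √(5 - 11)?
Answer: I*√6/25 ≈ 0.09798*I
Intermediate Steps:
c = -I*√6/5 (c = -√(5 - 11)/5 = -I*√6/5 ≈ -0.4899*I)
z(y) = 1/y
V = -⅕ (V = 1/(-5) = -⅕ ≈ -0.20000)
V*c = -(-1)*I*√6/25 = I*√6/25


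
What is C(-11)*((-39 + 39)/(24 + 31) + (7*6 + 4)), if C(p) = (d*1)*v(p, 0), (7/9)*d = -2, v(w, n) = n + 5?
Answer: -4140/7 ≈ -591.43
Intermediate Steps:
v(w, n) = 5 + n
d = -18/7 (d = (9/7)*(-2) = -18/7 ≈ -2.5714)
C(p) = -90/7 (C(p) = (-18/7*1)*(5 + 0) = -18/7*5 = -90/7)
C(-11)*((-39 + 39)/(24 + 31) + (7*6 + 4)) = -90*((-39 + 39)/(24 + 31) + (7*6 + 4))/7 = -90*(0/55 + (42 + 4))/7 = -90*(0*(1/55) + 46)/7 = -90*(0 + 46)/7 = -90/7*46 = -4140/7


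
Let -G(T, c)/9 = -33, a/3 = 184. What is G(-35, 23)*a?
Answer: 163944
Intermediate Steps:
a = 552 (a = 3*184 = 552)
G(T, c) = 297 (G(T, c) = -9*(-33) = 297)
G(-35, 23)*a = 297*552 = 163944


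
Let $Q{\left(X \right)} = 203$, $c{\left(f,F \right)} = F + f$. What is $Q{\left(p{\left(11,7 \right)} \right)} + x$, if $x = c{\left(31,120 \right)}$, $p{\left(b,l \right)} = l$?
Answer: $354$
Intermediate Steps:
$x = 151$ ($x = 120 + 31 = 151$)
$Q{\left(p{\left(11,7 \right)} \right)} + x = 203 + 151 = 354$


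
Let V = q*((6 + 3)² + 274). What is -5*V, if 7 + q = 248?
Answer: -427775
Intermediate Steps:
q = 241 (q = -7 + 248 = 241)
V = 85555 (V = 241*((6 + 3)² + 274) = 241*(9² + 274) = 241*(81 + 274) = 241*355 = 85555)
-5*V = -5*85555 = -427775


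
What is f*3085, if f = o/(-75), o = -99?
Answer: 20361/5 ≈ 4072.2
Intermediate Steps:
f = 33/25 (f = -99/(-75) = -99*(-1/75) = 33/25 ≈ 1.3200)
f*3085 = (33/25)*3085 = 20361/5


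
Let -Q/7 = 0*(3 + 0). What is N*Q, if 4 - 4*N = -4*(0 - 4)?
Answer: 0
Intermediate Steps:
Q = 0 (Q = -0*(3 + 0) = -0*3 = -7*0 = 0)
N = -3 (N = 1 - (-1)*(0 - 4) = 1 - (-1)*(-4) = 1 - ¼*16 = 1 - 4 = -3)
N*Q = -3*0 = 0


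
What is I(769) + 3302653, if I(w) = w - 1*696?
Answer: 3302726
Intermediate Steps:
I(w) = -696 + w (I(w) = w - 696 = -696 + w)
I(769) + 3302653 = (-696 + 769) + 3302653 = 73 + 3302653 = 3302726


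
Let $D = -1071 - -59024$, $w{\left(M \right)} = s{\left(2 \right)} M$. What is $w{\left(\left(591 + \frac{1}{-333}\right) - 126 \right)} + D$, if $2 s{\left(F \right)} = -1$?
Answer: $\frac{19220927}{333} \approx 57721.0$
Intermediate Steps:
$s{\left(F \right)} = - \frac{1}{2}$ ($s{\left(F \right)} = \frac{1}{2} \left(-1\right) = - \frac{1}{2}$)
$w{\left(M \right)} = - \frac{M}{2}$
$D = 57953$ ($D = -1071 + 59024 = 57953$)
$w{\left(\left(591 + \frac{1}{-333}\right) - 126 \right)} + D = - \frac{\left(591 + \frac{1}{-333}\right) - 126}{2} + 57953 = - \frac{\left(591 - \frac{1}{333}\right) - 126}{2} + 57953 = - \frac{\frac{196802}{333} - 126}{2} + 57953 = \left(- \frac{1}{2}\right) \frac{154844}{333} + 57953 = - \frac{77422}{333} + 57953 = \frac{19220927}{333}$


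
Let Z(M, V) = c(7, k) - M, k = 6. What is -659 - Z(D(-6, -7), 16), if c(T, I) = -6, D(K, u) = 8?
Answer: -645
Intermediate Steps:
Z(M, V) = -6 - M
-659 - Z(D(-6, -7), 16) = -659 - (-6 - 1*8) = -659 - (-6 - 8) = -659 - 1*(-14) = -659 + 14 = -645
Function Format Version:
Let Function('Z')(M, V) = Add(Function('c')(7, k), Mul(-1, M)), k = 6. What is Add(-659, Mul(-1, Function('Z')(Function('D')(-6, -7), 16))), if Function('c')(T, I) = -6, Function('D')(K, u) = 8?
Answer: -645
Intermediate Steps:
Function('Z')(M, V) = Add(-6, Mul(-1, M))
Add(-659, Mul(-1, Function('Z')(Function('D')(-6, -7), 16))) = Add(-659, Mul(-1, Add(-6, Mul(-1, 8)))) = Add(-659, Mul(-1, Add(-6, -8))) = Add(-659, Mul(-1, -14)) = Add(-659, 14) = -645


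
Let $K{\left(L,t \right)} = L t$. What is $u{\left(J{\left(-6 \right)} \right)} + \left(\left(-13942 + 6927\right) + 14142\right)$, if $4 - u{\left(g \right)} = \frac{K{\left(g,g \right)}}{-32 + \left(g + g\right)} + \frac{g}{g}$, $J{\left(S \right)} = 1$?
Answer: $\frac{213901}{30} \approx 7130.0$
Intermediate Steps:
$u{\left(g \right)} = 3 - \frac{g^{2}}{-32 + 2 g}$ ($u{\left(g \right)} = 4 - \left(\frac{g g}{-32 + \left(g + g\right)} + \frac{g}{g}\right) = 4 - \left(\frac{g^{2}}{-32 + 2 g} + 1\right) = 4 - \left(1 + \frac{g^{2}}{-32 + 2 g}\right) = 3 - \frac{g^{2}}{-32 + 2 g}$)
$u{\left(J{\left(-6 \right)} \right)} + \left(\left(-13942 + 6927\right) + 14142\right) = \frac{-96 - 1^{2} + 6 \cdot 1}{2 \left(-16 + 1\right)} + \left(\left(-13942 + 6927\right) + 14142\right) = \frac{-96 - 1 + 6}{2 \left(-15\right)} + \left(-7015 + 14142\right) = \frac{1}{2} \left(- \frac{1}{15}\right) \left(-96 - 1 + 6\right) + 7127 = \frac{1}{2} \left(- \frac{1}{15}\right) \left(-91\right) + 7127 = \frac{91}{30} + 7127 = \frac{213901}{30}$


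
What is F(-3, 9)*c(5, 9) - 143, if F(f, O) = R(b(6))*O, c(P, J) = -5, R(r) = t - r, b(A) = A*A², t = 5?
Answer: 9352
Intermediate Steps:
b(A) = A³
R(r) = 5 - r
F(f, O) = -211*O (F(f, O) = (5 - 1*6³)*O = (5 - 1*216)*O = (5 - 216)*O = -211*O)
F(-3, 9)*c(5, 9) - 143 = -211*9*(-5) - 143 = -1899*(-5) - 143 = 9495 - 143 = 9352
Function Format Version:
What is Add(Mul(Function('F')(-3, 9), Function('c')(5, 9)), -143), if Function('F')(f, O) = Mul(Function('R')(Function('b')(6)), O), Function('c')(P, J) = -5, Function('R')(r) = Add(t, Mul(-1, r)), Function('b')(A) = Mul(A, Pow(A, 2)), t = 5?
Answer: 9352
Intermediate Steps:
Function('b')(A) = Pow(A, 3)
Function('R')(r) = Add(5, Mul(-1, r))
Function('F')(f, O) = Mul(-211, O) (Function('F')(f, O) = Mul(Add(5, Mul(-1, Pow(6, 3))), O) = Mul(Add(5, Mul(-1, 216)), O) = Mul(Add(5, -216), O) = Mul(-211, O))
Add(Mul(Function('F')(-3, 9), Function('c')(5, 9)), -143) = Add(Mul(Mul(-211, 9), -5), -143) = Add(Mul(-1899, -5), -143) = Add(9495, -143) = 9352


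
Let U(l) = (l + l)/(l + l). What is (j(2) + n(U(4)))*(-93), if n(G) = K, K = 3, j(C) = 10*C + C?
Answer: -2325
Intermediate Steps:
j(C) = 11*C
U(l) = 1 (U(l) = (2*l)/((2*l)) = (2*l)*(1/(2*l)) = 1)
n(G) = 3
(j(2) + n(U(4)))*(-93) = (11*2 + 3)*(-93) = (22 + 3)*(-93) = 25*(-93) = -2325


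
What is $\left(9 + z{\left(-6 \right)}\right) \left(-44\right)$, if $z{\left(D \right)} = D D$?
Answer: $-1980$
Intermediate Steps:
$z{\left(D \right)} = D^{2}$
$\left(9 + z{\left(-6 \right)}\right) \left(-44\right) = \left(9 + \left(-6\right)^{2}\right) \left(-44\right) = \left(9 + 36\right) \left(-44\right) = 45 \left(-44\right) = -1980$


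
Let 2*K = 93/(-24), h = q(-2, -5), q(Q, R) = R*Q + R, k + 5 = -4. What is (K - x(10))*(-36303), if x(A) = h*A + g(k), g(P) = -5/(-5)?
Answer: 30748641/16 ≈ 1.9218e+6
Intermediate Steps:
k = -9 (k = -5 - 4 = -9)
q(Q, R) = R + Q*R (q(Q, R) = Q*R + R = R + Q*R)
h = 5 (h = -5*(1 - 2) = -5*(-1) = 5)
g(P) = 1 (g(P) = -5*(-⅕) = 1)
K = -31/16 (K = (93/(-24))/2 = (93*(-1/24))/2 = (½)*(-31/8) = -31/16 ≈ -1.9375)
x(A) = 1 + 5*A (x(A) = 5*A + 1 = 1 + 5*A)
(K - x(10))*(-36303) = (-31/16 - (1 + 5*10))*(-36303) = (-31/16 - (1 + 50))*(-36303) = (-31/16 - 1*51)*(-36303) = (-31/16 - 51)*(-36303) = -847/16*(-36303) = 30748641/16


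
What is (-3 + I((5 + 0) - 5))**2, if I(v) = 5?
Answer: 4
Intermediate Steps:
(-3 + I((5 + 0) - 5))**2 = (-3 + 5)**2 = 2**2 = 4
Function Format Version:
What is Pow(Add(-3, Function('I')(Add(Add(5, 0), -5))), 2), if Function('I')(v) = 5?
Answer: 4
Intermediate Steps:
Pow(Add(-3, Function('I')(Add(Add(5, 0), -5))), 2) = Pow(Add(-3, 5), 2) = Pow(2, 2) = 4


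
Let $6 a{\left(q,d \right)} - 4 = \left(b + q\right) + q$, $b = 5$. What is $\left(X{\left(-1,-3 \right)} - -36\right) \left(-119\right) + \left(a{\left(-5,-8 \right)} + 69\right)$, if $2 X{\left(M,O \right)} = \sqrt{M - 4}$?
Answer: $- \frac{25291}{6} - \frac{119 i \sqrt{5}}{2} \approx -4215.2 - 133.05 i$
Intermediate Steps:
$X{\left(M,O \right)} = \frac{\sqrt{-4 + M}}{2}$ ($X{\left(M,O \right)} = \frac{\sqrt{M - 4}}{2} = \frac{\sqrt{-4 + M}}{2}$)
$a{\left(q,d \right)} = \frac{3}{2} + \frac{q}{3}$ ($a{\left(q,d \right)} = \frac{2}{3} + \frac{\left(5 + q\right) + q}{6} = \frac{2}{3} + \frac{5 + 2 q}{6} = \frac{2}{3} + \left(\frac{5}{6} + \frac{q}{3}\right) = \frac{3}{2} + \frac{q}{3}$)
$\left(X{\left(-1,-3 \right)} - -36\right) \left(-119\right) + \left(a{\left(-5,-8 \right)} + 69\right) = \left(\frac{\sqrt{-4 - 1}}{2} - -36\right) \left(-119\right) + \left(\left(\frac{3}{2} + \frac{1}{3} \left(-5\right)\right) + 69\right) = \left(\frac{\sqrt{-5}}{2} + 36\right) \left(-119\right) + \left(\left(\frac{3}{2} - \frac{5}{3}\right) + 69\right) = \left(\frac{i \sqrt{5}}{2} + 36\right) \left(-119\right) + \left(- \frac{1}{6} + 69\right) = \left(\frac{i \sqrt{5}}{2} + 36\right) \left(-119\right) + \frac{413}{6} = \left(36 + \frac{i \sqrt{5}}{2}\right) \left(-119\right) + \frac{413}{6} = \left(-4284 - \frac{119 i \sqrt{5}}{2}\right) + \frac{413}{6} = - \frac{25291}{6} - \frac{119 i \sqrt{5}}{2}$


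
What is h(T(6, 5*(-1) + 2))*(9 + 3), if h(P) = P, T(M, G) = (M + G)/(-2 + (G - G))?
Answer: -18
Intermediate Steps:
T(M, G) = -G/2 - M/2 (T(M, G) = (G + M)/(-2 + 0) = (G + M)/(-2) = (G + M)*(-1/2) = -G/2 - M/2)
h(T(6, 5*(-1) + 2))*(9 + 3) = (-(5*(-1) + 2)/2 - 1/2*6)*(9 + 3) = (-(-5 + 2)/2 - 3)*12 = (-1/2*(-3) - 3)*12 = (3/2 - 3)*12 = -3/2*12 = -18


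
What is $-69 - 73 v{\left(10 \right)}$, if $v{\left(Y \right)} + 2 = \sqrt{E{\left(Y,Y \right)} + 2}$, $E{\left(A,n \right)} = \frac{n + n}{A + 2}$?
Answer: $77 - \frac{73 \sqrt{33}}{3} \approx -62.784$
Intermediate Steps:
$E{\left(A,n \right)} = \frac{2 n}{2 + A}$
$v{\left(Y \right)} = -2 + \sqrt{2 + \frac{2 Y}{2 + Y}}$ ($v{\left(Y \right)} = -2 + \sqrt{\frac{2 Y}{2 + Y} + 2} = -2 + \sqrt{2 + \frac{2 Y}{2 + Y}}$)
$-69 - 73 v{\left(10 \right)} = -69 - 73 \left(-2 + 2 \sqrt{\frac{1 + 10}{2 + 10}}\right) = -69 - 73 \left(-2 + 2 \sqrt{\frac{1}{12} \cdot 11}\right) = -69 - 73 \left(-2 + 2 \sqrt{\frac{11}{12}}\right) = -69 - 73 \left(-2 + 2 \frac{\sqrt{33}}{6}\right) = -69 - 73 \left(-2 + \frac{\sqrt{33}}{3}\right) = -69 + \left(146 - \frac{73 \sqrt{33}}{3}\right) = 77 - \frac{73 \sqrt{33}}{3}$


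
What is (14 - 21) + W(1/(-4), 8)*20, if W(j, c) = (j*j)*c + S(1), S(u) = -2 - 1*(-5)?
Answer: 63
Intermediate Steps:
S(u) = 3 (S(u) = -2 + 5 = 3)
W(j, c) = 3 + c*j² (W(j, c) = (j*j)*c + 3 = j²*c + 3 = c*j² + 3 = 3 + c*j²)
(14 - 21) + W(1/(-4), 8)*20 = (14 - 21) + (3 + 8*(1/(-4))²)*20 = -7 + (3 + 8*(1*(-¼))²)*20 = -7 + (3 + 8*(-¼)²)*20 = -7 + (3 + 8*(1/16))*20 = -7 + (3 + ½)*20 = -7 + (7/2)*20 = -7 + 70 = 63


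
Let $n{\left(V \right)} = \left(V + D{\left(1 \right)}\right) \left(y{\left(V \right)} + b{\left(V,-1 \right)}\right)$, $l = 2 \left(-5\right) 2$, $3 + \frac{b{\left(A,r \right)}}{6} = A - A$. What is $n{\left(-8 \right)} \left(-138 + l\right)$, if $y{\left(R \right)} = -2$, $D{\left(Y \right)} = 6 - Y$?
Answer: $-9480$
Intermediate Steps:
$b{\left(A,r \right)} = -18$ ($b{\left(A,r \right)} = -18 + 6 \left(A - A\right) = -18 + 6 \cdot 0 = -18 + 0 = -18$)
$l = -20$ ($l = \left(-10\right) 2 = -20$)
$n{\left(V \right)} = -100 - 20 V$ ($n{\left(V \right)} = \left(V + \left(6 - 1\right)\right) \left(-2 - 18\right) = \left(V + \left(6 - 1\right)\right) \left(-20\right) = \left(V + 5\right) \left(-20\right) = \left(5 + V\right) \left(-20\right) = -100 - 20 V$)
$n{\left(-8 \right)} \left(-138 + l\right) = \left(-100 - -160\right) \left(-138 - 20\right) = \left(-100 + 160\right) \left(-158\right) = 60 \left(-158\right) = -9480$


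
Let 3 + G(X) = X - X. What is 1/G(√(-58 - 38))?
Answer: -⅓ ≈ -0.33333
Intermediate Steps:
G(X) = -3 (G(X) = -3 + (X - X) = -3 + 0 = -3)
1/G(√(-58 - 38)) = 1/(-3) = -⅓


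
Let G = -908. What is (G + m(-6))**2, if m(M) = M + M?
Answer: 846400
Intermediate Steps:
m(M) = 2*M
(G + m(-6))**2 = (-908 + 2*(-6))**2 = (-908 - 12)**2 = (-920)**2 = 846400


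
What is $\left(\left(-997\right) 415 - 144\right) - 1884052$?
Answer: $-2297951$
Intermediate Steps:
$\left(\left(-997\right) 415 - 144\right) - 1884052 = \left(-413755 - 144\right) - 1884052 = -413899 - 1884052 = -2297951$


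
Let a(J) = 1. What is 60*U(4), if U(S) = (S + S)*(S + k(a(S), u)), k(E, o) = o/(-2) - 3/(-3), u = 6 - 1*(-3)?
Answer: 240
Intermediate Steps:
u = 9 (u = 6 + 3 = 9)
k(E, o) = 1 - o/2 (k(E, o) = o*(-½) - 3*(-⅓) = -o/2 + 1 = 1 - o/2)
U(S) = 2*S*(-7/2 + S) (U(S) = (S + S)*(S + (1 - ½*9)) = (2*S)*(S + (1 - 9/2)) = (2*S)*(S - 7/2) = (2*S)*(-7/2 + S) = 2*S*(-7/2 + S))
60*U(4) = 60*(4*(-7 + 2*4)) = 60*(4*(-7 + 8)) = 60*(4*1) = 60*4 = 240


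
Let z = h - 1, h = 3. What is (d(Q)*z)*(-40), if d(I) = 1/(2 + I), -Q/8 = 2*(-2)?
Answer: -40/17 ≈ -2.3529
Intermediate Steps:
Q = 32 (Q = -16*(-2) = -8*(-4) = 32)
z = 2 (z = 3 - 1 = 2)
(d(Q)*z)*(-40) = (2/(2 + 32))*(-40) = (2/34)*(-40) = ((1/34)*2)*(-40) = (1/17)*(-40) = -40/17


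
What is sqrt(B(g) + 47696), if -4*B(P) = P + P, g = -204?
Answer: sqrt(47798) ≈ 218.63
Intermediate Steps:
B(P) = -P/2 (B(P) = -(P + P)/4 = -P/2)
sqrt(B(g) + 47696) = sqrt(-1/2*(-204) + 47696) = sqrt(102 + 47696) = sqrt(47798)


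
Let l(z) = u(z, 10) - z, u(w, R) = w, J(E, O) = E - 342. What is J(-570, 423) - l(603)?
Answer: -912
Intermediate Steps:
J(E, O) = -342 + E
l(z) = 0 (l(z) = z - z = 0)
J(-570, 423) - l(603) = (-342 - 570) - 1*0 = -912 + 0 = -912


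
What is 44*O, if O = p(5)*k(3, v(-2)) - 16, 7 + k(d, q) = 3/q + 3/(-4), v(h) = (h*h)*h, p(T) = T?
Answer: -4983/2 ≈ -2491.5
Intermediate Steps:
v(h) = h³ (v(h) = h²*h = h³)
k(d, q) = -31/4 + 3/q (k(d, q) = -7 + (3/q + 3/(-4)) = -7 + (3/q + 3*(-¼)) = -7 + (3/q - ¾) = -7 + (-¾ + 3/q) = -31/4 + 3/q)
O = -453/8 (O = 5*(-31/4 + 3/((-2)³)) - 16 = 5*(-31/4 + 3/(-8)) - 16 = 5*(-31/4 + 3*(-⅛)) - 16 = 5*(-31/4 - 3/8) - 16 = 5*(-65/8) - 16 = -325/8 - 16 = -453/8 ≈ -56.625)
44*O = 44*(-453/8) = -4983/2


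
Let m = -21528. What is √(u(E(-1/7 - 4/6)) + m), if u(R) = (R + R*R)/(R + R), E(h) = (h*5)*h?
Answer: 23*I*√17945/21 ≈ 146.72*I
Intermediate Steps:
E(h) = 5*h² (E(h) = (5*h)*h = 5*h²)
u(R) = (R + R²)/(2*R) (u(R) = (R + R²)/((2*R)) = (R + R²)*(1/(2*R)) = (R + R²)/(2*R))
√(u(E(-1/7 - 4/6)) + m) = √((½ + (5*(-1/7 - 4/6)²)/2) - 21528) = √((½ + (5*(-1*⅐ - 4*⅙)²)/2) - 21528) = √((½ + (5*(-⅐ - ⅔)²)/2) - 21528) = √((½ + (5*(-17/21)²)/2) - 21528) = √((½ + (5*(289/441))/2) - 21528) = √((½ + (½)*(1445/441)) - 21528) = √((½ + 1445/882) - 21528) = √(943/441 - 21528) = √(-9492905/441) = 23*I*√17945/21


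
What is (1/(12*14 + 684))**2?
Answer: 1/725904 ≈ 1.3776e-6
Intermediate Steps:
(1/(12*14 + 684))**2 = (1/(168 + 684))**2 = (1/852)**2 = 1/725904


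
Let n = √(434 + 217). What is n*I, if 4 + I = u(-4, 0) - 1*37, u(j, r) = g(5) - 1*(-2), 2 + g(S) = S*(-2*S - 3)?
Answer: -106*√651 ≈ -2704.6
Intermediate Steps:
g(S) = -2 + S*(-3 - 2*S) (g(S) = -2 + S*(-2*S - 3) = -2 + S*(-3 - 2*S))
u(j, r) = -65 (u(j, r) = (-2 - 3*5 - 2*5²) - 1*(-2) = (-2 - 15 - 2*25) + 2 = (-2 - 15 - 50) + 2 = -67 + 2 = -65)
I = -106 (I = -4 + (-65 - 1*37) = -4 + (-65 - 37) = -4 - 102 = -106)
n = √651 ≈ 25.515
n*I = √651*(-106) = -106*√651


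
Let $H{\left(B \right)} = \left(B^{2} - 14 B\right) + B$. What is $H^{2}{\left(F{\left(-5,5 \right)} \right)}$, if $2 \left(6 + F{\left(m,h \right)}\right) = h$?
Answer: $\frac{53361}{16} \approx 3335.1$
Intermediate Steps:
$F{\left(m,h \right)} = -6 + \frac{h}{2}$
$H{\left(B \right)} = B^{2} - 13 B$
$H^{2}{\left(F{\left(-5,5 \right)} \right)} = \left(\left(-6 + \frac{1}{2} \cdot 5\right) \left(-13 + \left(-6 + \frac{1}{2} \cdot 5\right)\right)\right)^{2} = \left(\left(-6 + \frac{5}{2}\right) \left(-13 + \left(-6 + \frac{5}{2}\right)\right)\right)^{2} = \left(- \frac{7 \left(-13 - \frac{7}{2}\right)}{2}\right)^{2} = \left(\left(- \frac{7}{2}\right) \left(- \frac{33}{2}\right)\right)^{2} = \left(\frac{231}{4}\right)^{2} = \frac{53361}{16}$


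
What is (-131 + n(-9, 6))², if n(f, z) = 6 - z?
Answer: 17161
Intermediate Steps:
(-131 + n(-9, 6))² = (-131 + (6 - 1*6))² = (-131 + (6 - 6))² = (-131 + 0)² = (-131)² = 17161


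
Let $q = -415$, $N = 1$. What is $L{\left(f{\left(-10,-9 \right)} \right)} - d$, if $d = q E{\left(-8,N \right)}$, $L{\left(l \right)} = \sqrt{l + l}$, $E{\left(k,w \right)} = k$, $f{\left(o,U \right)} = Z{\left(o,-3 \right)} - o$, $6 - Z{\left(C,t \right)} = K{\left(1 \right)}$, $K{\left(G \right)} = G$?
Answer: $-3320 + \sqrt{30} \approx -3314.5$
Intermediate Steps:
$Z{\left(C,t \right)} = 5$ ($Z{\left(C,t \right)} = 6 - 1 = 5$)
$f{\left(o,U \right)} = 5 - o$
$L{\left(l \right)} = \sqrt{2} \sqrt{l}$ ($L{\left(l \right)} = \sqrt{2 l} = \sqrt{2} \sqrt{l}$)
$d = 3320$ ($d = \left(-415\right) \left(-8\right) = 3320$)
$L{\left(f{\left(-10,-9 \right)} \right)} - d = \sqrt{2} \sqrt{5 - -10} - 3320 = \sqrt{2} \sqrt{5 + 10} - 3320 = \sqrt{2} \sqrt{15} - 3320 = \sqrt{30} - 3320 = -3320 + \sqrt{30}$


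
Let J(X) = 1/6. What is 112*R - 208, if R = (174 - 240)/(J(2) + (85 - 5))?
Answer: -144400/481 ≈ -300.21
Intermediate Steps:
J(X) = ⅙
R = -396/481 (R = (174 - 240)/(⅙ + (85 - 5)) = -66/(⅙ + 80) = -66/481/6 = -66*6/481 = -396/481 ≈ -0.82329)
112*R - 208 = 112*(-396/481) - 208 = -44352/481 - 208 = -144400/481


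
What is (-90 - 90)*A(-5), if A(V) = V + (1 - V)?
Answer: -180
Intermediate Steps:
A(V) = 1
(-90 - 90)*A(-5) = (-90 - 90)*1 = -180*1 = -180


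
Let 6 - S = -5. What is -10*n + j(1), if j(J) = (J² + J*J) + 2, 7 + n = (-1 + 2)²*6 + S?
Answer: -96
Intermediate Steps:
S = 11 (S = 6 - 1*(-5) = 6 + 5 = 11)
n = 10 (n = -7 + ((-1 + 2)²*6 + 11) = -7 + (1²*6 + 11) = -7 + (1*6 + 11) = -7 + (6 + 11) = -7 + 17 = 10)
j(J) = 2 + 2*J² (j(J) = (J² + J²) + 2 = 2*J² + 2 = 2 + 2*J²)
-10*n + j(1) = -10*10 + (2 + 2*1²) = -100 + (2 + 2*1) = -100 + (2 + 2) = -100 + 4 = -96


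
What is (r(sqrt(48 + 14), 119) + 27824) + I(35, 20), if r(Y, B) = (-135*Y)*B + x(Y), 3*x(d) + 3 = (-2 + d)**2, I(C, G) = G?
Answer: 27865 - 48199*sqrt(62)/3 ≈ -98642.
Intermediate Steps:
x(d) = -1 + (-2 + d)**2/3
r(Y, B) = -1 + (-2 + Y)**2/3 - 135*B*Y (r(Y, B) = (-135*Y)*B + (-1 + (-2 + Y)**2/3) = -135*B*Y + (-1 + (-2 + Y)**2/3) = -1 + (-2 + Y)**2/3 - 135*B*Y)
(r(sqrt(48 + 14), 119) + 27824) + I(35, 20) = ((-1 + (-2 + sqrt(48 + 14))**2/3 - 135*119*sqrt(48 + 14)) + 27824) + 20 = ((-1 + (-2 + sqrt(62))**2/3 - 135*119*sqrt(62)) + 27824) + 20 = ((-1 + (-2 + sqrt(62))**2/3 - 16065*sqrt(62)) + 27824) + 20 = ((-1 - 16065*sqrt(62) + (-2 + sqrt(62))**2/3) + 27824) + 20 = (27823 - 16065*sqrt(62) + (-2 + sqrt(62))**2/3) + 20 = 27843 - 16065*sqrt(62) + (-2 + sqrt(62))**2/3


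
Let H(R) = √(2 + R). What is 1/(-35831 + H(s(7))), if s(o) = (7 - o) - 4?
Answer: -35831/1283860563 - I*√2/1283860563 ≈ -2.7909e-5 - 1.1015e-9*I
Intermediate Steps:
s(o) = 3 - o
1/(-35831 + H(s(7))) = 1/(-35831 + √(2 + (3 - 1*7))) = 1/(-35831 + √(2 + (3 - 7))) = 1/(-35831 + √(2 - 4)) = 1/(-35831 + √(-2)) = 1/(-35831 + I*√2)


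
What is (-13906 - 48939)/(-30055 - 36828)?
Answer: 62845/66883 ≈ 0.93963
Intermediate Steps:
(-13906 - 48939)/(-30055 - 36828) = -62845/(-66883) = -62845*(-1/66883) = 62845/66883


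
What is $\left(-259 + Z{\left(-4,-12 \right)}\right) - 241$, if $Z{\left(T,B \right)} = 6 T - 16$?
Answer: $-540$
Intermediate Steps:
$Z{\left(T,B \right)} = -16 + 6 T$
$\left(-259 + Z{\left(-4,-12 \right)}\right) - 241 = \left(-259 + \left(-16 + 6 \left(-4\right)\right)\right) - 241 = \left(-259 - 40\right) - 241 = -299 - 241 = -540$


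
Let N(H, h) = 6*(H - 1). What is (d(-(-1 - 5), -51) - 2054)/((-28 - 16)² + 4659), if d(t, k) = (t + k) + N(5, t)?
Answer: -415/1319 ≈ -0.31463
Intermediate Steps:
N(H, h) = -6 + 6*H (N(H, h) = 6*(-1 + H) = -6 + 6*H)
d(t, k) = 24 + k + t (d(t, k) = (t + k) + (-6 + 6*5) = (k + t) + (-6 + 30) = (k + t) + 24 = 24 + k + t)
(d(-(-1 - 5), -51) - 2054)/((-28 - 16)² + 4659) = ((24 - 51 - (-1 - 5)) - 2054)/((-28 - 16)² + 4659) = ((24 - 51 - 1*(-6)) - 2054)/((-44)² + 4659) = ((24 - 51 + 6) - 2054)/(1936 + 4659) = (-21 - 2054)/6595 = -2075*1/6595 = -415/1319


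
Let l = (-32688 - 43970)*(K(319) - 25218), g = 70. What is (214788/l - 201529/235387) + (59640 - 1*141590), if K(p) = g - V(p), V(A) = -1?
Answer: -18593007260175932499/226879963878481 ≈ -81951.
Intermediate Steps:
K(p) = 71 (K(p) = 70 - 1*(-1) = 70 + 1 = 71)
l = 1927718726 (l = (-32688 - 43970)*(71 - 25218) = -76658*(-25147) = 1927718726)
(214788/l - 201529/235387) + (59640 - 1*141590) = (214788/1927718726 - 201529/235387) + (59640 - 1*141590) = (214788*(1/1927718726) - 201529*1/235387) + (59640 - 141590) = (107394/963859363 - 201529/235387) - 81950 = -194220334414549/226879963878481 - 81950 = -18593007260175932499/226879963878481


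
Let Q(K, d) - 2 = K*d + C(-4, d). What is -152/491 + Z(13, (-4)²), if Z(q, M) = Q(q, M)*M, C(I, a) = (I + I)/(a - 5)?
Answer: 18082840/5401 ≈ 3348.1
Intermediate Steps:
C(I, a) = 2*I/(-5 + a) (C(I, a) = (2*I)/(-5 + a) = 2*I/(-5 + a))
Q(K, d) = 2 - 8/(-5 + d) + K*d (Q(K, d) = 2 + (K*d + 2*(-4)/(-5 + d)) = 2 + (K*d - 8/(-5 + d)) = 2 + (-8/(-5 + d) + K*d) = 2 - 8/(-5 + d) + K*d)
Z(q, M) = M*(-8 + (-5 + M)*(2 + M*q))/(-5 + M) (Z(q, M) = ((-8 + (-5 + M)*(2 + q*M))/(-5 + M))*M = ((-8 + (-5 + M)*(2 + M*q))/(-5 + M))*M = M*(-8 + (-5 + M)*(2 + M*q))/(-5 + M))
-152/491 + Z(13, (-4)²) = -152/491 + (-4)²*(-8 + (-5 + (-4)²)*(2 + (-4)²*13))/(-5 + (-4)²) = -152*1/491 + 16*(-8 + (-5 + 16)*(2 + 16*13))/(-5 + 16) = -152/491 + 16*(-8 + 11*(2 + 208))/11 = -152/491 + 16*(1/11)*(-8 + 11*210) = -152/491 + 16*(1/11)*(-8 + 2310) = -152/491 + 16*(1/11)*2302 = -152/491 + 36832/11 = 18082840/5401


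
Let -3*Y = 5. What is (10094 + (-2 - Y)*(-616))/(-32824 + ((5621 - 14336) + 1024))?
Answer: -30898/121545 ≈ -0.25421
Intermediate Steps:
Y = -5/3 (Y = -⅓*5 = -5/3 ≈ -1.6667)
(10094 + (-2 - Y)*(-616))/(-32824 + ((5621 - 14336) + 1024)) = (10094 + (-2 - 1*(-5/3))*(-616))/(-32824 + ((5621 - 14336) + 1024)) = (10094 + (-2 + 5/3)*(-616))/(-32824 + (-8715 + 1024)) = (10094 - ⅓*(-616))/(-32824 - 7691) = (10094 + 616/3)/(-40515) = (30898/3)*(-1/40515) = -30898/121545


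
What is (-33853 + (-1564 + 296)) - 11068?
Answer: -46189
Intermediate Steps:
(-33853 + (-1564 + 296)) - 11068 = (-33853 - 1268) - 11068 = -35121 - 11068 = -46189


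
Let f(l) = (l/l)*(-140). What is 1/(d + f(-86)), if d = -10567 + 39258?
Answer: 1/28551 ≈ 3.5025e-5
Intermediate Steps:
f(l) = -140 (f(l) = 1*(-140) = -140)
d = 28691
1/(d + f(-86)) = 1/(28691 - 140) = 1/28551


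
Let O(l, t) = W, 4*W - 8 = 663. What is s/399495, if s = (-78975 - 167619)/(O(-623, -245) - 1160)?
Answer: 328792/528531885 ≈ 0.00062209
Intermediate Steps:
W = 671/4 (W = 2 + (¼)*663 = 2 + 663/4 = 671/4 ≈ 167.75)
O(l, t) = 671/4
s = 328792/1323 (s = (-78975 - 167619)/(671/4 - 1160) = -246594/(-3969/4) = -246594*(-4/3969) = 328792/1323 ≈ 248.52)
s/399495 = (328792/1323)/399495 = (328792/1323)*(1/399495) = 328792/528531885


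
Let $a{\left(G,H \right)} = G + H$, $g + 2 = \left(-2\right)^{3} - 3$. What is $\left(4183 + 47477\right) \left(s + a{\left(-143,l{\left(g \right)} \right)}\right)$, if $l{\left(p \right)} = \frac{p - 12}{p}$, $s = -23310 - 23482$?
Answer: $- \frac{31519315800}{13} \approx -2.4246 \cdot 10^{9}$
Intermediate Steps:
$s = -46792$ ($s = -23310 - 23482 = -46792$)
$g = -13$ ($g = -2 + \left(\left(-2\right)^{3} - 3\right) = -2 - 11 = -13$)
$l{\left(p \right)} = \frac{-12 + p}{p}$
$\left(4183 + 47477\right) \left(s + a{\left(-143,l{\left(g \right)} \right)}\right) = \left(4183 + 47477\right) \left(-46792 - \left(143 - \frac{-12 - 13}{-13}\right)\right) = 51660 \left(-46792 - \frac{1834}{13}\right) = 51660 \left(- \frac{610130}{13}\right) = - \frac{31519315800}{13}$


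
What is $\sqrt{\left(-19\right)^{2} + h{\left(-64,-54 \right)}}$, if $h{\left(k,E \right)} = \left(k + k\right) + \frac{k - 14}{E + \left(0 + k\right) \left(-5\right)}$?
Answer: $\frac{5 \sqrt{164654}}{133} \approx 15.255$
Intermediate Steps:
$h{\left(k,E \right)} = 2 k + \frac{-14 + k}{E - 5 k}$ ($h{\left(k,E \right)} = 2 k + \frac{-14 + k}{E + k \left(-5\right)} = 2 k + \frac{-14 + k}{E - 5 k}$)
$\sqrt{\left(-19\right)^{2} + h{\left(-64,-54 \right)}} = \sqrt{\left(-19\right)^{2} + \frac{-14 - 64 - 10 \left(-64\right)^{2} + 2 \left(-54\right) \left(-64\right)}{-54 - -320}} = \sqrt{361 + \frac{-14 - 64 - 40960 + 6912}{-54 + 320}} = \sqrt{361 + \frac{-14 - 64 - 40960 + 6912}{266}} = \sqrt{361 + \frac{1}{266} \left(-34126\right)} = \sqrt{361 - \frac{17063}{133}} = \sqrt{\frac{30950}{133}} = \frac{5 \sqrt{164654}}{133}$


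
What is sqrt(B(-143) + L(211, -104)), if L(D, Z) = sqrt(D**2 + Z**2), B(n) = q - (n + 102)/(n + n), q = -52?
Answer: sqrt(-4265118 + 81796*sqrt(55337))/286 ≈ 13.531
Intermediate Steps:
B(n) = -52 - (102 + n)/(2*n) (B(n) = -52 - (n + 102)/(n + n) = -52 - (102 + n)/(2*n))
sqrt(B(-143) + L(211, -104)) = sqrt((-105/2 - 51/(-143)) + sqrt(211**2 + (-104)**2)) = sqrt((-105/2 - 51*(-1/143)) + sqrt(44521 + 10816)) = sqrt((-105/2 + 51/143) + sqrt(55337)) = sqrt(-14913/286 + sqrt(55337))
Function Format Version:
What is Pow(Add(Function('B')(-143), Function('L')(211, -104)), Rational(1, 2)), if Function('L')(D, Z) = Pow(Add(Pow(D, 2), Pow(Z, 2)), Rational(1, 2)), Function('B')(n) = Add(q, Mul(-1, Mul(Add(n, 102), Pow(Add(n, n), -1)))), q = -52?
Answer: Mul(Rational(1, 286), Pow(Add(-4265118, Mul(81796, Pow(55337, Rational(1, 2)))), Rational(1, 2))) ≈ 13.531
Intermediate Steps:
Function('B')(n) = Add(-52, Mul(Rational(-1, 2), Pow(n, -1), Add(102, n))) (Function('B')(n) = Add(-52, Mul(-1, Mul(Add(n, 102), Pow(Add(n, n), -1)))) = Add(-52, Mul(-1, Mul(Add(102, n), Pow(Mul(2, n), -1)))) = Add(-52, Mul(-1, Mul(Add(102, n), Mul(Rational(1, 2), Pow(n, -1))))) = Add(-52, Mul(-1, Mul(Rational(1, 2), Pow(n, -1), Add(102, n)))) = Add(-52, Mul(Rational(-1, 2), Pow(n, -1), Add(102, n))))
Pow(Add(Function('B')(-143), Function('L')(211, -104)), Rational(1, 2)) = Pow(Add(Add(Rational(-105, 2), Mul(-51, Pow(-143, -1))), Pow(Add(Pow(211, 2), Pow(-104, 2)), Rational(1, 2))), Rational(1, 2)) = Pow(Add(Add(Rational(-105, 2), Mul(-51, Rational(-1, 143))), Pow(Add(44521, 10816), Rational(1, 2))), Rational(1, 2)) = Pow(Add(Add(Rational(-105, 2), Rational(51, 143)), Pow(55337, Rational(1, 2))), Rational(1, 2)) = Pow(Add(Rational(-14913, 286), Pow(55337, Rational(1, 2))), Rational(1, 2))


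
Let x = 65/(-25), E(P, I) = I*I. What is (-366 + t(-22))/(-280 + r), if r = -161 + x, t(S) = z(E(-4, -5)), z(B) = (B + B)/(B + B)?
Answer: 1825/2218 ≈ 0.82281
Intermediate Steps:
E(P, I) = I**2
x = -13/5 (x = 65*(-1/25) = -13/5 ≈ -2.6000)
z(B) = 1 (z(B) = (2*B)/((2*B)) = (2*B)*(1/(2*B)) = 1)
t(S) = 1
r = -818/5 (r = -161 - 13/5 = -818/5 ≈ -163.60)
(-366 + t(-22))/(-280 + r) = (-366 + 1)/(-280 - 818/5) = -365/(-2218/5) = -365*(-5/2218) = 1825/2218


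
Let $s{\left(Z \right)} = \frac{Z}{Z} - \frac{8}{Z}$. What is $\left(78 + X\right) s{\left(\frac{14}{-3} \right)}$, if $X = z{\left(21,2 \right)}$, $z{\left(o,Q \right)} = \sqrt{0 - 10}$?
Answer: $\frac{1482}{7} + \frac{19 i \sqrt{10}}{7} \approx 211.71 + 8.5833 i$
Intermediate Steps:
$z{\left(o,Q \right)} = i \sqrt{10}$ ($z{\left(o,Q \right)} = \sqrt{-10} = i \sqrt{10}$)
$X = i \sqrt{10} \approx 3.1623 i$
$s{\left(Z \right)} = 1 - \frac{8}{Z}$
$\left(78 + X\right) s{\left(\frac{14}{-3} \right)} = \left(78 + i \sqrt{10}\right) \frac{-8 + \frac{14}{-3}}{14 \frac{1}{-3}} = \left(78 + i \sqrt{10}\right) \frac{-8 + 14 \left(- \frac{1}{3}\right)}{14 \left(- \frac{1}{3}\right)} = \left(78 + i \sqrt{10}\right) \frac{-8 - \frac{14}{3}}{- \frac{14}{3}} = \left(78 + i \sqrt{10}\right) \left(\left(- \frac{3}{14}\right) \left(- \frac{38}{3}\right)\right) = \left(78 + i \sqrt{10}\right) \frac{19}{7} = \frac{1482}{7} + \frac{19 i \sqrt{10}}{7}$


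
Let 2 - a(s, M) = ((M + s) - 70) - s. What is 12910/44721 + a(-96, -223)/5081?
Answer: 78788405/227227401 ≈ 0.34674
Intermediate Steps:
a(s, M) = 72 - M (a(s, M) = 2 - (((M + s) - 70) - s) = 2 - ((-70 + M + s) - s) = 2 - (-70 + M) = 2 + (70 - M) = 72 - M)
12910/44721 + a(-96, -223)/5081 = 12910/44721 + (72 - 1*(-223))/5081 = 12910*(1/44721) + (72 + 223)*(1/5081) = 12910/44721 + 295*(1/5081) = 12910/44721 + 295/5081 = 78788405/227227401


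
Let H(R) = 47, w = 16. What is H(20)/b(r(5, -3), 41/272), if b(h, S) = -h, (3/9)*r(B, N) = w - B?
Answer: -47/33 ≈ -1.4242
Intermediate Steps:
r(B, N) = 48 - 3*B (r(B, N) = 3*(16 - B) = 48 - 3*B)
H(20)/b(r(5, -3), 41/272) = 47/((-(48 - 3*5))) = 47/((-(48 - 15))) = 47/((-1*33)) = 47/(-33) = 47*(-1/33) = -47/33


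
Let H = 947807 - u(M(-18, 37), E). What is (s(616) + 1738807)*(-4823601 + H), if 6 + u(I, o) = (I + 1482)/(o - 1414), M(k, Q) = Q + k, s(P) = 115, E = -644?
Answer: -6935142813070583/1029 ≈ -6.7397e+12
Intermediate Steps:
u(I, o) = -6 + (1482 + I)/(-1414 + o) (u(I, o) = -6 + (I + 1482)/(o - 1414) = -6 + (1482 + I)/(-1414 + o))
H = 1950600655/2058 (H = 947807 - (9966 + (37 - 18) - 6*(-644))/(-1414 - 644) = 947807 - (9966 + 19 + 3864)/(-2058) = 947807 - (-1)*13849/2058 = 947807 - 1*(-13849/2058) = 947807 + 13849/2058 = 1950600655/2058 ≈ 9.4781e+5)
(s(616) + 1738807)*(-4823601 + H) = (115 + 1738807)*(-4823601 + 1950600655/2058) = 1738922*(-7976370203/2058) = -6935142813070583/1029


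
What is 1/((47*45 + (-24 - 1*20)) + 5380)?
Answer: 1/7451 ≈ 0.00013421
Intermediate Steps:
1/((47*45 + (-24 - 1*20)) + 5380) = 1/((2115 + (-24 - 20)) + 5380) = 1/((2115 - 44) + 5380) = 1/(2071 + 5380) = 1/7451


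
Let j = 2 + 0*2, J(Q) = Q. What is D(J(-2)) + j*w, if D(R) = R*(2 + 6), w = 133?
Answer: 250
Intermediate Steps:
D(R) = 8*R (D(R) = R*8 = 8*R)
j = 2 (j = 2 + 0 = 2)
D(J(-2)) + j*w = 8*(-2) + 2*133 = -16 + 266 = 250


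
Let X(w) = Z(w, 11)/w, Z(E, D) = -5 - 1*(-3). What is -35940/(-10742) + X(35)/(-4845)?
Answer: 3047273492/910787325 ≈ 3.3458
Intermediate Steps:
Z(E, D) = -2 (Z(E, D) = -5 + 3 = -2)
X(w) = -2/w
-35940/(-10742) + X(35)/(-4845) = -35940/(-10742) - 2/35/(-4845) = -35940*(-1/10742) - 2*1/35*(-1/4845) = 17970/5371 - 2/35*(-1/4845) = 17970/5371 + 2/169575 = 3047273492/910787325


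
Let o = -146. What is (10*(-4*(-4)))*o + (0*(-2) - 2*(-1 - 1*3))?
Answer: -23352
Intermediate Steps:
(10*(-4*(-4)))*o + (0*(-2) - 2*(-1 - 1*3)) = (10*(-4*(-4)))*(-146) + (0*(-2) - 2*(-1 - 1*3)) = (10*16)*(-146) + (0 - 2*(-1 - 3)) = 160*(-146) + (0 - 2*(-4)) = -23360 + (0 + 8) = -23360 + 8 = -23352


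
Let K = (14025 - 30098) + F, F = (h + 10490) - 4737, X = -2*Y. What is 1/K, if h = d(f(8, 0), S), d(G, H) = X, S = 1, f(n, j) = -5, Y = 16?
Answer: -1/10352 ≈ -9.6600e-5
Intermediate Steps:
X = -32 (X = -2*16 = -32)
d(G, H) = -32
h = -32
F = 5721 (F = (-32 + 10490) - 4737 = 10458 - 4737 = 5721)
K = -10352 (K = (14025 - 30098) + 5721 = -16073 + 5721 = -10352)
1/K = 1/(-10352) = -1/10352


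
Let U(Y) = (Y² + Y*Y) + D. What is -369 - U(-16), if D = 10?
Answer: -891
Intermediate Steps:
U(Y) = 10 + 2*Y² (U(Y) = (Y² + Y*Y) + 10 = (Y² + Y²) + 10 = 2*Y² + 10 = 10 + 2*Y²)
-369 - U(-16) = -369 - (10 + 2*(-16)²) = -369 - (10 + 2*256) = -369 - (10 + 512) = -369 - 1*522 = -369 - 522 = -891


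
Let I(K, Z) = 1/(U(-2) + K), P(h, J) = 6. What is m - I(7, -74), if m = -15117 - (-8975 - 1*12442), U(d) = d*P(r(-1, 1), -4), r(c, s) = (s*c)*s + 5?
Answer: 31501/5 ≈ 6300.2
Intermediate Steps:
r(c, s) = 5 + c*s² (r(c, s) = (c*s)*s + 5 = c*s² + 5 = 5 + c*s²)
U(d) = 6*d (U(d) = d*6 = 6*d)
I(K, Z) = 1/(-12 + K) (I(K, Z) = 1/(6*(-2) + K) = 1/(-12 + K))
m = 6300 (m = -15117 - (-8975 - 12442) = -15117 - 1*(-21417) = -15117 + 21417 = 6300)
m - I(7, -74) = 6300 - 1/(-12 + 7) = 6300 - 1/(-5) = 6300 - 1*(-⅕) = 6300 + ⅕ = 31501/5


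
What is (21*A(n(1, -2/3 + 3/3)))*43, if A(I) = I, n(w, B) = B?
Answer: 301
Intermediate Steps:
(21*A(n(1, -2/3 + 3/3)))*43 = (21*(-2/3 + 3/3))*43 = (21*(-2*⅓ + 3*(⅓)))*43 = (21*(-⅔ + 1))*43 = (21*(⅓))*43 = 7*43 = 301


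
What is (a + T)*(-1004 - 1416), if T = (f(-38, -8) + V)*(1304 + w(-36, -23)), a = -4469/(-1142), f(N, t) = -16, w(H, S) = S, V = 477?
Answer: -816026772110/571 ≈ -1.4291e+9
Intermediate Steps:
a = 4469/1142 (a = -4469*(-1/1142) = 4469/1142 ≈ 3.9133)
T = 590541 (T = (-16 + 477)*(1304 - 23) = 461*1281 = 590541)
(a + T)*(-1004 - 1416) = (4469/1142 + 590541)*(-1004 - 1416) = (674402291/1142)*(-2420) = -816026772110/571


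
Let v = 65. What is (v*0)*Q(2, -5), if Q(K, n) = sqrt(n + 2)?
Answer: 0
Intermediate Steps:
Q(K, n) = sqrt(2 + n)
(v*0)*Q(2, -5) = (65*0)*sqrt(2 - 5) = 0*sqrt(-3) = 0*(I*sqrt(3)) = 0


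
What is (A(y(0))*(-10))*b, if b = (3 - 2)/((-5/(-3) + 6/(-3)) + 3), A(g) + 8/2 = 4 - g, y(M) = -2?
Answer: -15/2 ≈ -7.5000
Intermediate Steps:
A(g) = -g (A(g) = -4 + (4 - g) = -g)
b = 3/8 (b = 1/((-5*(-⅓) + 6*(-⅓)) + 3) = 1/((5/3 - 2) + 3) = 1/(-⅓ + 3) = 1/(8/3) = 1*(3/8) = 3/8 ≈ 0.37500)
(A(y(0))*(-10))*b = (-1*(-2)*(-10))*(3/8) = (2*(-10))*(3/8) = -20*3/8 = -15/2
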